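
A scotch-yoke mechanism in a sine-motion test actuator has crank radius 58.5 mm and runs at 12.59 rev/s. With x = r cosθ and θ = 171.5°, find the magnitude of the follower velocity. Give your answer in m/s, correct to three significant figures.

ω = 79.11 rad/s (from 12.59 rev/s).
x = r cosθ ⇒ ẋ = −rω sinθ.
|v| = rω|sinθ| = 0.0585·79.11·|sin 171.5°| = 0.68401 m/s.

0.684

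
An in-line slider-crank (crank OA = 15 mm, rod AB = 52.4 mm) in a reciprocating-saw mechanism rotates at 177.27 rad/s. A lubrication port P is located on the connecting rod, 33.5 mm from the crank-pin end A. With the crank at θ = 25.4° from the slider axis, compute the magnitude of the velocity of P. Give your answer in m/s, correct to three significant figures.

1.59

ω = 177.3 rad/s.  Crank-pin speed |V_A| = rω = 2.6591 m/s, perpendicular to OA.
Rod angle: sinφ = −(r/L) sinθ ⇒ φ = -7.053°; ω_rod = −rω cosθ/√(L²−r²sin²θ) = -46.189 rad/s.
V_P = V_A + ω_rod × AP, with AP = 0.0335 m along the rod.
Components: V_Px = −rω sinθ − a·ω_rod·sinφ = -1.3306 m/s;  V_Py = rω cosθ + a·ω_rod·cosφ = +0.86638 m/s.
|V_P| = √(V_Px² + V_Py²) = 1.5878 m/s.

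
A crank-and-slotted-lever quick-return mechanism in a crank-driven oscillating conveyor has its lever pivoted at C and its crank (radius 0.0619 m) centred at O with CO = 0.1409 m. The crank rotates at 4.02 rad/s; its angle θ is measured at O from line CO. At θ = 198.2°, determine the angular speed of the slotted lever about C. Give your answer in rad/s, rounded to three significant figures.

2.52

ω = 4.02 rad/s
Crank pin A relative to C: A = (d + r cosθ, r sinθ); lever angle φ = atan2(r sinθ, d + r cosθ).
Differentiating tanφ: φ̇ = rω(d cosθ + r)/(d² + r² + 2dr cosθ).
d² + r² + 2dr cosθ = |CA|² = 0.00711366 m²;  d cosθ + r = -0.071951 m.
|ω_lever| = |0.0619·4.02·-0.071951| / 0.00711366 = 2.5169 rad/s.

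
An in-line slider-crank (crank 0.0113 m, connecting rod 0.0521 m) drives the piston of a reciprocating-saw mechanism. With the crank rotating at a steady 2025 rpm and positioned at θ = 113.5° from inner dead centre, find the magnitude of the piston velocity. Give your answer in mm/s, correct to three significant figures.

ω = 2π·2025/60 = 212.1 rad/s
For an in-line slider-crank, x = r cosθ + √(L² − r² sin²θ), so v = −rω sinθ·[1 + r cosθ/√(L² − r² sin²θ)].
With r = 0.0113 m, L = 0.0521 m, θ = 113.5°: √(L² − r² sin²θ) = 0.051059 m.
v = −0.0113·212.1·0.91706·[1 + 0.0113·-0.39875/0.051059] = -2.0036 m/s.
|v| = 2.0036 m/s = 2003.6 mm/s.

2000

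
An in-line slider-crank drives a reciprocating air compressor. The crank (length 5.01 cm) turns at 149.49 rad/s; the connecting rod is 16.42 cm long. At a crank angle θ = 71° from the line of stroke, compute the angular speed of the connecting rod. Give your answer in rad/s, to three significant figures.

ω = 149.5 rad/s
The rod makes angle φ with the slider axis where L sinφ = r sinθ; differentiating, L cosφ·φ̇ = r ω cosθ.
L cosφ = √(L² − r² sin²θ) = 0.15722 m.
|ω_rod| = r ω |cosθ| / √(L² − r² sin²θ) = 0.0501·149.5·0.32557/0.15722 = 15.509 rad/s.

15.5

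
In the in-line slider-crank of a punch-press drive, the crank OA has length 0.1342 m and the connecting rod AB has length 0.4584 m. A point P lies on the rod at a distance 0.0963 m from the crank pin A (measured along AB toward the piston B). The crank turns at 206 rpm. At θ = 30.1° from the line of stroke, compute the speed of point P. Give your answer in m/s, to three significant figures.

2.50

ω = 21.57 rad/s.  Crank-pin speed |V_A| = rω = 2.895 m/s, perpendicular to OA.
Rod angle: sinφ = −(r/L) sinθ ⇒ φ = -8.443°; ω_rod = −rω cosθ/√(L²−r²sin²θ) = -5.5237 rad/s.
V_P = V_A + ω_rod × AP, with AP = 0.0963 m along the rod.
Components: V_Px = −rω sinθ − a·ω_rod·sinφ = -1.53 m/s;  V_Py = rω cosθ + a·ω_rod·cosφ = +1.9784 m/s.
|V_P| = √(V_Px² + V_Py²) = 2.501 m/s.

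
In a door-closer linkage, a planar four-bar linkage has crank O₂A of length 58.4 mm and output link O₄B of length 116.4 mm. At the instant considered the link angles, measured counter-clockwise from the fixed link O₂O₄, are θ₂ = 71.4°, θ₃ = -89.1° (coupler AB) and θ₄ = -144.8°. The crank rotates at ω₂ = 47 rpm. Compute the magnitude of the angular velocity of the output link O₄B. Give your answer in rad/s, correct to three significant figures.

ω₂ = 4.922 rad/s (from 47 rpm).
Differentiating the loop-closure r₂e^{iθ₂}+r₃e^{iθ₃}=r₁+r₄e^{iθ₄} gives r₂ω₂e^{iθ₂}+r₃ω₃e^{iθ₃}=r₄ω₄e^{iθ₄}.
Eliminating the other unknown: ω₄ = r₂ω₂ sin(θ₂−θ₃) / [r₄ sin(θ₄−θ₃)].
Numerator sine = +0.33381; denominator sine = -0.82610.
Result = 0.0584·4.922·(+0.33381) / (0.1164·(-0.82610)) = -0.99781 rad/s; magnitude 0.99781 rad/s.

0.998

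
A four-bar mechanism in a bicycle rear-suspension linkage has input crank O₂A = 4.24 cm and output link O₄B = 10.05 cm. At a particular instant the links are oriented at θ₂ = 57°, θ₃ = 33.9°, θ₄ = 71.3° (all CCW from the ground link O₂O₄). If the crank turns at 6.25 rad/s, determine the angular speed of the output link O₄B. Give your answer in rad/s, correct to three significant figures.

1.70

ω₂ = 6.25 rad/s
Differentiating the loop-closure r₂e^{iθ₂}+r₃e^{iθ₃}=r₁+r₄e^{iθ₄} gives r₂ω₂e^{iθ₂}+r₃ω₃e^{iθ₃}=r₄ω₄e^{iθ₄}.
Eliminating the other unknown: ω₄ = r₂ω₂ sin(θ₂−θ₃) / [r₄ sin(θ₄−θ₃)].
Numerator sine = +0.39234; denominator sine = +0.60738.
Result = 0.0424·6.25·(+0.39234) / (0.1005·(+0.60738)) = +1.7033 rad/s; magnitude 1.7033 rad/s.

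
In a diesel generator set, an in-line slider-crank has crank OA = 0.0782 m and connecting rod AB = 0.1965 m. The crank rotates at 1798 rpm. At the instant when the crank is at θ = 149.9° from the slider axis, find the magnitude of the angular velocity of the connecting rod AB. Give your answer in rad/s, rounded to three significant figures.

ω = 188.3 rad/s (converted from 1798 rpm).
The rod makes angle φ with the slider axis where L sinφ = r sinθ; differentiating, L cosφ·φ̇ = r ω cosθ.
L cosφ = √(L² − r² sin²θ) = 0.19255 m.
|ω_rod| = r ω |cosθ| / √(L² − r² sin²θ) = 0.0782·188.3·0.86515/0.19255 = 66.158 rad/s.

66.2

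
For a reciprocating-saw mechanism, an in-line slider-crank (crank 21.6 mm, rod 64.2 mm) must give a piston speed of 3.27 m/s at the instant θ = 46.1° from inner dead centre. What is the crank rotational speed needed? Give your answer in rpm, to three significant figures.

1620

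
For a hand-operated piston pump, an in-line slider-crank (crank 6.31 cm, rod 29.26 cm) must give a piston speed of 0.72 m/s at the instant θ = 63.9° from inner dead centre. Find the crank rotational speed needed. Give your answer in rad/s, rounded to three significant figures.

11.6

For an in-line slider-crank, |v_piston| = rω|sinθ|·[1 + r cosθ/√(L² − r² sin²θ)].
With r = 0.0631 m, L = 0.2926 m, θ = 63.9°: the bracketed kinematic factor |dx/dθ| = 0.062145 m.
ω = v/|dx/dθ| = 0.72/0.062145 = 11.586 rad/s.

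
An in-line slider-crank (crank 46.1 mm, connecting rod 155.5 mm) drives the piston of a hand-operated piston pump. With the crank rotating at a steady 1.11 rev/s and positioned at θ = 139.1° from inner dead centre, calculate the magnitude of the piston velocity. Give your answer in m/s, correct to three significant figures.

ω = 2π·1.11 = 6.974 rad/s
For an in-line slider-crank, x = r cosθ + √(L² − r² sin²θ), so v = −rω sinθ·[1 + r cosθ/√(L² − r² sin²θ)].
With r = 0.0461 m, L = 0.1555 m, θ = 139.1°: √(L² − r² sin²θ) = 0.15254 m.
v = −0.0461·6.974·0.65474·[1 + 0.0461·-0.75585/0.15254] = -0.16242 m/s.
|v| = 0.16242 m/s.

0.162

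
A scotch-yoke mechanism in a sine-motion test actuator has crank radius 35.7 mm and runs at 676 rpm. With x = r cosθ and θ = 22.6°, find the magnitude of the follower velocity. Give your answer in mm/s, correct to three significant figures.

971

ω = 70.79 rad/s (from 676 rpm).
x = r cosθ ⇒ ẋ = −rω sinθ.
|v| = rω|sinθ| = 0.0357·70.79·|sin 22.6°| = 0.9712 m/s = 971.2 mm/s.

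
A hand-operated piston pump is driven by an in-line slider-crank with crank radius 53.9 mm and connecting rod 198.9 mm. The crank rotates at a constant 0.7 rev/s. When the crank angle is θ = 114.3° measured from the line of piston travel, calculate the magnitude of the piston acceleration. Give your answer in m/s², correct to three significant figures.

0.619

ω = 2π·0.7 = 4.398 rad/s
x(θ) = r cosθ + √(L² − r² sin²θ); with ω constant, a = ω²·d²x/dθ².
d²x/dθ² = −r cosθ − r²(cos2θ)/√u − r⁴ sin²2θ/(4u^{3/2}),  u = L² − r² sin²θ = 0.037148 m².
Substituting r = 0.0539 m, L = 0.1989 m, θ = 114.3°: d²x/dθ² = +0.031983 m.
a = ω²·d²x/dθ² = (4.398)²·(+0.031983) = +0.61869 m/s²;  |a| = 0.61869 m/s².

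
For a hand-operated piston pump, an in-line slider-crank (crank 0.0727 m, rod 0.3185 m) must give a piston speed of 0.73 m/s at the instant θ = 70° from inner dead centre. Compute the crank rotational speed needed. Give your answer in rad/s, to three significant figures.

9.89

For an in-line slider-crank, |v_piston| = rω|sinθ|·[1 + r cosθ/√(L² − r² sin²θ)].
With r = 0.0727 m, L = 0.3185 m, θ = 70°: the bracketed kinematic factor |dx/dθ| = 0.073776 m.
ω = v/|dx/dθ| = 0.73/0.073776 = 9.8948 rad/s.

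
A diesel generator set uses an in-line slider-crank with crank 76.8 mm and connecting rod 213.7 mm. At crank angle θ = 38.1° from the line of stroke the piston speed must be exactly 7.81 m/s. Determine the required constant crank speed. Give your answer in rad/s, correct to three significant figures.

128

For an in-line slider-crank, |v_piston| = rω|sinθ|·[1 + r cosθ/√(L² − r² sin²θ)].
With r = 0.0768 m, L = 0.2137 m, θ = 38.1°: the bracketed kinematic factor |dx/dθ| = 0.061132 m.
ω = v/|dx/dθ| = 7.81/0.061132 = 127.76 rad/s.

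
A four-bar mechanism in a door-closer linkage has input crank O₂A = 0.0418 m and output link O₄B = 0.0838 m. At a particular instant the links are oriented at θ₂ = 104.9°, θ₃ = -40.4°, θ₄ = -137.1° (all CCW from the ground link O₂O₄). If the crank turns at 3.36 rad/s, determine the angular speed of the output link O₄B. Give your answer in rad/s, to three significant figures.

0.961

ω₂ = 3.36 rad/s
Differentiating the loop-closure r₂e^{iθ₂}+r₃e^{iθ₃}=r₁+r₄e^{iθ₄} gives r₂ω₂e^{iθ₂}+r₃ω₃e^{iθ₃}=r₄ω₄e^{iθ₄}.
Eliminating the other unknown: ω₄ = r₂ω₂ sin(θ₂−θ₃) / [r₄ sin(θ₄−θ₃)].
Numerator sine = +0.56928; denominator sine = -0.99317.
Result = 0.0418·3.36·(+0.56928) / (0.0838·(-0.99317)) = -0.96067 rad/s; magnitude 0.96067 rad/s.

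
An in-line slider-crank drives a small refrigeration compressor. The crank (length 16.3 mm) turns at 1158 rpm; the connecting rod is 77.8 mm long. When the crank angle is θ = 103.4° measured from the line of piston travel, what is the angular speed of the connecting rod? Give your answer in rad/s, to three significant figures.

ω = 121.3 rad/s (converted from 1158 rpm).
The rod makes angle φ with the slider axis where L sinφ = r sinθ; differentiating, L cosφ·φ̇ = r ω cosθ.
L cosφ = √(L² − r² sin²θ) = 0.076167 m.
|ω_rod| = r ω |cosθ| / √(L² − r² sin²θ) = 0.0163·121.3·0.23175/0.076167 = 6.0141 rad/s.

6.01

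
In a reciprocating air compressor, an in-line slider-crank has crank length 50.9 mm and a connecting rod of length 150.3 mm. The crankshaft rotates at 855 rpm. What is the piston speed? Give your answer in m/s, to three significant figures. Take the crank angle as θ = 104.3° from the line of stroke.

4.03

ω = 2π·855/60 = 89.54 rad/s
For an in-line slider-crank, x = r cosθ + √(L² − r² sin²θ), so v = −rω sinθ·[1 + r cosθ/√(L² − r² sin²θ)].
With r = 0.0509 m, L = 0.1503 m, θ = 104.3°: √(L² − r² sin²θ) = 0.14198 m.
v = −0.0509·89.54·0.96902·[1 + 0.0509·-0.24700/0.14198] = -4.0251 m/s.
|v| = 4.0251 m/s.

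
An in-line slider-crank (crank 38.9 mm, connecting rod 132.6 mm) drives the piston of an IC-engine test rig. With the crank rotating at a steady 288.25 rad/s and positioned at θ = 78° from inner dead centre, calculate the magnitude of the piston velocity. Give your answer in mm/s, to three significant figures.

11700

ω = 288.2 rad/s
For an in-line slider-crank, x = r cosθ + √(L² − r² sin²θ), so v = −rω sinθ·[1 + r cosθ/√(L² − r² sin²θ)].
With r = 0.0389 m, L = 0.1326 m, θ = 78°: √(L² − r² sin²θ) = 0.12702 m.
v = −0.0389·288.2·0.97815·[1 + 0.0389·0.20791/0.12702] = -11.666 m/s.
|v| = 11.666 m/s = 11666 mm/s.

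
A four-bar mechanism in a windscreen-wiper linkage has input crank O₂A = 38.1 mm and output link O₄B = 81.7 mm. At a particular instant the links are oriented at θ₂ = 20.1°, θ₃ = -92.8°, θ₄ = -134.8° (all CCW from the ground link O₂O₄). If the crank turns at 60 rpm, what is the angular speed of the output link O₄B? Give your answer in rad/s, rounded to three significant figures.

ω₂ = 6.283 rad/s (from 60 rpm).
Differentiating the loop-closure r₂e^{iθ₂}+r₃e^{iθ₃}=r₁+r₄e^{iθ₄} gives r₂ω₂e^{iθ₂}+r₃ω₃e^{iθ₃}=r₄ω₄e^{iθ₄}.
Eliminating the other unknown: ω₄ = r₂ω₂ sin(θ₂−θ₃) / [r₄ sin(θ₄−θ₃)].
Numerator sine = +0.92119; denominator sine = -0.66913.
Result = 0.0381·6.283·(+0.92119) / (0.0817·(-0.66913)) = -4.0338 rad/s; magnitude 4.0338 rad/s.

4.03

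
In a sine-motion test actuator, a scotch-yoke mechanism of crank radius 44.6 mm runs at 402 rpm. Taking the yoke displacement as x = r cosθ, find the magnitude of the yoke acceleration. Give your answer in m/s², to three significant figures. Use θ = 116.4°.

ω = 42.1 rad/s (from 402 rpm).
x = r cosθ ⇒ ẍ = −rω² cosθ (ω constant).
|a| = rω²|cosθ| = 0.0446·(42.1)²·|cos 116.4°| = 35.144 m/s².

35.1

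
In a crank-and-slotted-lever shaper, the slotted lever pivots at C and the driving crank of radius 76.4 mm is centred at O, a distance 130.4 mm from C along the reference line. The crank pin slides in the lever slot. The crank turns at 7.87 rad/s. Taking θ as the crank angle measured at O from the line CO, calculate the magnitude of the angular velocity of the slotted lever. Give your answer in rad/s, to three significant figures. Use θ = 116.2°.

0.806

ω = 7.87 rad/s
Crank pin A relative to C: A = (d + r cosθ, r sinθ); lever angle φ = atan2(r sinθ, d + r cosθ).
Differentiating tanφ: φ̇ = rω(d cosθ + r)/(d² + r² + 2dr cosθ).
d² + r² + 2dr cosθ = |CA|² = 0.0140441 m²;  d cosθ + r = +0.018828 m.
|ω_lever| = |0.0764·7.87·+0.018828| / 0.0140441 = 0.80607 rad/s.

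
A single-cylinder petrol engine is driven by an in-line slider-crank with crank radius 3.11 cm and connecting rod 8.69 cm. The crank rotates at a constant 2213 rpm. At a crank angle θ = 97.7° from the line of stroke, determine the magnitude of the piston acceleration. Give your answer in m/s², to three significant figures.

ω = 2π·2213/60 = 231.7 rad/s
x(θ) = r cosθ + √(L² − r² sin²θ); with ω constant, a = ω²·d²x/dθ².
d²x/dθ² = −r cosθ − r²(cos2θ)/√u − r⁴ sin²2θ/(4u^{3/2}),  u = L² − r² sin²θ = 0.00660176 m².
Substituting r = 0.0311 m, L = 0.0869 m, θ = 97.7°: d²x/dθ² = +0.015613 m.
a = ω²·d²x/dθ² = (231.7)²·(+0.015613) = +838.49 m/s²;  |a| = 838.49 m/s².

838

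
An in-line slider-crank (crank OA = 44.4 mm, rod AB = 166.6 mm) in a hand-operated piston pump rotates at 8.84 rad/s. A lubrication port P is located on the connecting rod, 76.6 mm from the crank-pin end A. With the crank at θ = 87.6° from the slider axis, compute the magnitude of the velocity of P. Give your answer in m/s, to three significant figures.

0.394

ω = 8.84 rad/s.  Crank-pin speed |V_A| = rω = 0.3925 m/s, perpendicular to OA.
Rod angle: sinφ = −(r/L) sinθ ⇒ φ = -15.443°; ω_rod = −rω cosθ/√(L²−r²sin²θ) = -0.10235 rad/s.
V_P = V_A + ω_rod × AP, with AP = 0.0766 m along the rod.
Components: V_Px = −rω sinθ − a·ω_rod·sinφ = -0.39424 m/s;  V_Py = rω cosθ + a·ω_rod·cosφ = +0.008879 m/s.
|V_P| = √(V_Px² + V_Py²) = 0.39434 m/s.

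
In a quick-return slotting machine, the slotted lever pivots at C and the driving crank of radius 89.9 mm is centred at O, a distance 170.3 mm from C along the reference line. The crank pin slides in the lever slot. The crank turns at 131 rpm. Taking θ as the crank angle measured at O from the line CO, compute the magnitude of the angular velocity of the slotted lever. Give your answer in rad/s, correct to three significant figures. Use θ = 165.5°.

ω = 13.72 rad/s (from 131 rpm).
Crank pin A relative to C: A = (d + r cosθ, r sinθ); lever angle φ = atan2(r sinθ, d + r cosθ).
Differentiating tanφ: φ̇ = rω(d cosθ + r)/(d² + r² + 2dr cosθ).
d² + r² + 2dr cosθ = |CA|² = 0.00743948 m²;  d cosθ + r = -0.074976 m.
|ω_lever| = |0.0899·13.72·-0.074976| / 0.00743948 = 12.429 rad/s.

12.4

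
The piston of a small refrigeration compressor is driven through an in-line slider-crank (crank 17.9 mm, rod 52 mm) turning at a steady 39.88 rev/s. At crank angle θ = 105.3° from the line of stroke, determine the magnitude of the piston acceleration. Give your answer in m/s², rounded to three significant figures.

ω = 2π·39.9 = 250.6 rad/s
x(θ) = r cosθ + √(L² − r² sin²θ); with ω constant, a = ω²·d²x/dθ².
d²x/dθ² = −r cosθ − r²(cos2θ)/√u − r⁴ sin²2θ/(4u^{3/2}),  u = L² − r² sin²θ = 0.0024059 m².
Substituting r = 0.0179 m, L = 0.052 m, θ = 105.3°: d²x/dθ² = +0.01029 m.
a = ω²·d²x/dθ² = (250.6)²·(+0.01029) = +646.05 m/s²;  |a| = 646.05 m/s².

646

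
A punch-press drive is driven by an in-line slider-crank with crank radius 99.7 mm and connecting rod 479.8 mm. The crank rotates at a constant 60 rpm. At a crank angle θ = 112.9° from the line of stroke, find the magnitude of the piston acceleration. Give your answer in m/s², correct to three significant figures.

2.11

ω = 2π·60/60 = 6.283 rad/s
x(θ) = r cosθ + √(L² − r² sin²θ); with ω constant, a = ω²·d²x/dθ².
d²x/dθ² = −r cosθ − r²(cos2θ)/√u − r⁴ sin²2θ/(4u^{3/2}),  u = L² − r² sin²θ = 0.221773 m².
Substituting r = 0.0997 m, L = 0.4798 m, θ = 112.9°: d²x/dθ² = +0.053389 m.
a = ω²·d²x/dθ² = (6.283)²·(+0.053389) = +2.1077 m/s²;  |a| = 2.1077 m/s².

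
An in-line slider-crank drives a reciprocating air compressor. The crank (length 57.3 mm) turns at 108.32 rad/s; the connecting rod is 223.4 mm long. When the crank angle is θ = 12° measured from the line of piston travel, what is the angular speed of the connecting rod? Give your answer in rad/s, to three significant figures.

ω = 108.3 rad/s
The rod makes angle φ with the slider axis where L sinφ = r sinθ; differentiating, L cosφ·φ̇ = r ω cosθ.
L cosφ = √(L² − r² sin²θ) = 0.22308 m.
|ω_rod| = r ω |cosθ| / √(L² − r² sin²θ) = 0.0573·108.3·0.97815/0.22308 = 27.215 rad/s.

27.2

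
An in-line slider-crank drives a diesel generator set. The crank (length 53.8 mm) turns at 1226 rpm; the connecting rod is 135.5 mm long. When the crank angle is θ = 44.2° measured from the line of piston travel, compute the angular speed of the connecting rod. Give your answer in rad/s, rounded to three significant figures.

ω = 128.4 rad/s (converted from 1226 rpm).
The rod makes angle φ with the slider axis where L sinφ = r sinθ; differentiating, L cosφ·φ̇ = r ω cosθ.
L cosφ = √(L² − r² sin²θ) = 0.13021 m.
|ω_rod| = r ω |cosθ| / √(L² − r² sin²θ) = 0.0538·128.4·0.71691/0.13021 = 38.031 rad/s.

38.0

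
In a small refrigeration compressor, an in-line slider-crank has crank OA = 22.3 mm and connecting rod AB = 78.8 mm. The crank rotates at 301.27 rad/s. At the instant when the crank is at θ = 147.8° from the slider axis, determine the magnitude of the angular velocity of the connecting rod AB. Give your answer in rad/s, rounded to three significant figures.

ω = 301.3 rad/s
The rod makes angle φ with the slider axis where L sinφ = r sinθ; differentiating, L cosφ·φ̇ = r ω cosθ.
L cosφ = √(L² − r² sin²θ) = 0.077899 m.
|ω_rod| = r ω |cosθ| / √(L² − r² sin²θ) = 0.0223·301.3·0.84619/0.077899 = 72.979 rad/s.

73.0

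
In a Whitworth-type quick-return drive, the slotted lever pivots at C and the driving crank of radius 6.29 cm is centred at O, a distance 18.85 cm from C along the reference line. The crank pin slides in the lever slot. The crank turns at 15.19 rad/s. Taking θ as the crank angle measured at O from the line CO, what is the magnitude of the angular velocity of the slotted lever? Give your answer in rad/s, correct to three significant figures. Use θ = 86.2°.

ω = 15.19 rad/s
Crank pin A relative to C: A = (d + r cosθ, r sinθ); lever angle φ = atan2(r sinθ, d + r cosθ).
Differentiating tanφ: φ̇ = rω(d cosθ + r)/(d² + r² + 2dr cosθ).
d² + r² + 2dr cosθ = |CA|² = 0.0410602 m²;  d cosθ + r = +0.075393 m.
|ω_lever| = |0.0629·15.19·+0.075393| / 0.0410602 = 1.7543 rad/s.

1.75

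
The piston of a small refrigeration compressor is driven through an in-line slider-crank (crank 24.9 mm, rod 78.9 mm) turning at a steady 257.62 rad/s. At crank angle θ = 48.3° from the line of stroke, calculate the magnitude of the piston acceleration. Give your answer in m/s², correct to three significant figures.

1050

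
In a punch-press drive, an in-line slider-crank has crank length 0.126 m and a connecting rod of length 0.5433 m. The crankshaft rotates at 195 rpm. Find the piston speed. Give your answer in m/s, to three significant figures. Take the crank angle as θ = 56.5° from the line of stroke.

2.43

ω = 2π·195/60 = 20.42 rad/s
For an in-line slider-crank, x = r cosθ + √(L² − r² sin²θ), so v = −rω sinθ·[1 + r cosθ/√(L² − r² sin²θ)].
With r = 0.126 m, L = 0.5433 m, θ = 56.5°: √(L² − r² sin²θ) = 0.53304 m.
v = −0.126·20.42·0.83389·[1 + 0.126·0.55194/0.53304] = -2.4255 m/s.
|v| = 2.4255 m/s.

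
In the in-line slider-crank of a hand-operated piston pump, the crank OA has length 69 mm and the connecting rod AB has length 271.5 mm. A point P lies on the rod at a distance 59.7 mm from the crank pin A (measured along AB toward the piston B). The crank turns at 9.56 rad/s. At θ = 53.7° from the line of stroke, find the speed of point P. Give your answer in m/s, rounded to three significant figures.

0.628

ω = 9.56 rad/s.  Crank-pin speed |V_A| = rω = 0.65964 m/s, perpendicular to OA.
Rod angle: sinφ = −(r/L) sinθ ⇒ φ = -11.819°; ω_rod = −rω cosθ/√(L²−r²sin²θ) = -1.4695 rad/s.
V_P = V_A + ω_rod × AP, with AP = 0.0597 m along the rod.
Components: V_Px = −rω sinθ − a·ω_rod·sinφ = -0.54959 m/s;  V_Py = rω cosθ + a·ω_rod·cosφ = +0.30465 m/s.
|V_P| = √(V_Px² + V_Py²) = 0.62838 m/s.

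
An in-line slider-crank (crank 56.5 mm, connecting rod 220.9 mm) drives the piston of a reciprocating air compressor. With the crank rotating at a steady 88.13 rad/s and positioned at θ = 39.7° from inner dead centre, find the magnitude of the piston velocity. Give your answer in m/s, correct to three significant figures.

ω = 88.13 rad/s
For an in-line slider-crank, x = r cosθ + √(L² − r² sin²θ), so v = −rω sinθ·[1 + r cosθ/√(L² − r² sin²θ)].
With r = 0.0565 m, L = 0.2209 m, θ = 39.7°: √(L² − r² sin²θ) = 0.21793 m.
v = −0.0565·88.13·0.63877·[1 + 0.0565·0.76940/0.21793] = -3.8151 m/s.
|v| = 3.8151 m/s.

3.82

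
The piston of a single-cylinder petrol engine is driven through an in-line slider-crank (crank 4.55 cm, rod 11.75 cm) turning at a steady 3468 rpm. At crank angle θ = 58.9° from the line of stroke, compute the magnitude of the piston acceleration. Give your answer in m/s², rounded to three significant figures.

ω = 2π·3468/60 = 363.2 rad/s
x(θ) = r cosθ + √(L² − r² sin²θ); with ω constant, a = ω²·d²x/dθ².
d²x/dθ² = −r cosθ − r²(cos2θ)/√u − r⁴ sin²2θ/(4u^{3/2}),  u = L² − r² sin²θ = 0.0122884 m².
Substituting r = 0.0455 m, L = 0.1175 m, θ = 58.9°: d²x/dθ² = -0.015408 m.
a = ω²·d²x/dθ² = (363.2)²·(-0.015408) = -2032.1 m/s²;  |a| = 2032.1 m/s².

2030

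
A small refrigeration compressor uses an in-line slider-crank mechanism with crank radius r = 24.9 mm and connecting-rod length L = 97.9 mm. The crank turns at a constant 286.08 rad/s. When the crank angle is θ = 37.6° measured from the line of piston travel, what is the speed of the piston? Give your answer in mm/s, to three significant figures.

5230

ω = 286.1 rad/s
For an in-line slider-crank, x = r cosθ + √(L² − r² sin²θ), so v = −rω sinθ·[1 + r cosθ/√(L² − r² sin²θ)].
With r = 0.0249 m, L = 0.0979 m, θ = 37.6°: √(L² − r² sin²θ) = 0.096714 m.
v = −0.0249·286.1·0.61015·[1 + 0.0249·0.79229/0.096714] = -5.2329 m/s.
|v| = 5.2329 m/s = 5232.9 mm/s.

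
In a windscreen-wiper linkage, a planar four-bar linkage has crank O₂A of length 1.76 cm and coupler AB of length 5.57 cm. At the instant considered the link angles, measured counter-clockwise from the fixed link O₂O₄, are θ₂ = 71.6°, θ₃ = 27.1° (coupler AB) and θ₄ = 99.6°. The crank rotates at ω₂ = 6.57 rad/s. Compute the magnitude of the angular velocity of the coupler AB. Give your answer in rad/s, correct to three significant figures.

ω₂ = 6.57 rad/s
Differentiating the loop-closure r₂e^{iθ₂}+r₃e^{iθ₃}=r₁+r₄e^{iθ₄} gives r₂ω₂e^{iθ₂}+r₃ω₃e^{iθ₃}=r₄ω₄e^{iθ₄}.
Eliminating the other unknown: ω₃ = r₂ω₂ sin(θ₄−θ₂) / [r₃ sin(θ₃−θ₄)].
Numerator sine = +0.46947; denominator sine = -0.95372.
Result = 0.0176·6.57·(+0.46947) / (0.0557·(-0.95372)) = -1.0219 rad/s; magnitude 1.0219 rad/s.

1.02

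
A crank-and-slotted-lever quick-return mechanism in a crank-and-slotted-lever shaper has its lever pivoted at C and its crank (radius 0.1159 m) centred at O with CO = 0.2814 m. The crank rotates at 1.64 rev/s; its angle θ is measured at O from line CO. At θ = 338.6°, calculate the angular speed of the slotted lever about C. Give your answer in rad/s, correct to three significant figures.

ω = 10.3 rad/s (from 1.64 rev/s).
Crank pin A relative to C: A = (d + r cosθ, r sinθ); lever angle φ = atan2(r sinθ, d + r cosθ).
Differentiating tanφ: φ̇ = rω(d cosθ + r)/(d² + r² + 2dr cosθ).
d² + r² + 2dr cosθ = |CA|² = 0.15335 m²;  d cosθ + r = +0.3779 m.
|ω_lever| = |0.1159·10.3·+0.3779| / 0.15335 = 2.9431 rad/s.

2.94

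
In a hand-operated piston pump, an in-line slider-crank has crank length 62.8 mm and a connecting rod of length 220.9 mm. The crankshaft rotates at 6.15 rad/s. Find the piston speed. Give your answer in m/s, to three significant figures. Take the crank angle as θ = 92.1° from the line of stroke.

0.382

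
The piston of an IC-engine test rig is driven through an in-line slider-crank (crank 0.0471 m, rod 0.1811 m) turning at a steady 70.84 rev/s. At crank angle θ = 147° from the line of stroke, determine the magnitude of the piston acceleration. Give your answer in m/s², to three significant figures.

6790

ω = 2π·70.8 = 445.1 rad/s
x(θ) = r cosθ + √(L² − r² sin²θ); with ω constant, a = ω²·d²x/dθ².
d²x/dθ² = −r cosθ − r²(cos2θ)/√u − r⁴ sin²2θ/(4u^{3/2}),  u = L² − r² sin²θ = 0.0321392 m².
Substituting r = 0.0471 m, L = 0.1811 m, θ = 147°: d²x/dθ² = +0.03429 m.
a = ω²·d²x/dθ² = (445.1)²·(+0.03429) = +6793.4 m/s²;  |a| = 6793.4 m/s².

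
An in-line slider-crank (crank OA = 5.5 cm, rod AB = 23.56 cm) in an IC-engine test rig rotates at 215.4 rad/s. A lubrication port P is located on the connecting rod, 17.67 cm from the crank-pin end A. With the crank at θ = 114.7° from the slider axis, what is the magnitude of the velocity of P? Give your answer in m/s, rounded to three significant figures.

10.0

ω = 215.4 rad/s.  Crank-pin speed |V_A| = rω = 11.847 m/s, perpendicular to OA.
Rod angle: sinφ = −(r/L) sinθ ⇒ φ = -12.245°; ω_rod = −rω cosθ/√(L²−r²sin²θ) = +21.501 rad/s.
V_P = V_A + ω_rod × AP, with AP = 0.1767 m along the rod.
Components: V_Px = −rω sinθ − a·ω_rod·sinφ = -9.9573 m/s;  V_Py = rω cosθ + a·ω_rod·cosφ = -1.2376 m/s.
|V_P| = √(V_Px² + V_Py²) = 10.034 m/s.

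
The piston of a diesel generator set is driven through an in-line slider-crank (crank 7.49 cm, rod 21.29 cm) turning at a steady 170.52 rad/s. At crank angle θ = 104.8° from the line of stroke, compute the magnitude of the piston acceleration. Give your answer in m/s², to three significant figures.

ω = 170.5 rad/s
x(θ) = r cosθ + √(L² − r² sin²θ); with ω constant, a = ω²·d²x/dθ².
d²x/dθ² = −r cosθ − r²(cos2θ)/√u − r⁴ sin²2θ/(4u^{3/2}),  u = L² − r² sin²θ = 0.0400825 m².
Substituting r = 0.0749 m, L = 0.2129 m, θ = 104.8°: d²x/dθ² = +0.043258 m.
a = ω²·d²x/dθ² = (170.5)²·(+0.043258) = +1257.8 m/s²;  |a| = 1257.8 m/s².

1260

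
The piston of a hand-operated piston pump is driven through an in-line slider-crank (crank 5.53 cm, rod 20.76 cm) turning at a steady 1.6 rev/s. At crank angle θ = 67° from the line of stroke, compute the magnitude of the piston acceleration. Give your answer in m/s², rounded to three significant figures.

1.13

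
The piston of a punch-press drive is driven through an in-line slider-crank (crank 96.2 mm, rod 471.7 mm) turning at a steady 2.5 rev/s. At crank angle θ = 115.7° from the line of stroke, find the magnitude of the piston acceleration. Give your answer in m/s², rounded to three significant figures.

13.3

ω = 2π·2.5 = 15.71 rad/s
x(θ) = r cosθ + √(L² − r² sin²θ); with ω constant, a = ω²·d²x/dθ².
d²x/dθ² = −r cosθ − r²(cos2θ)/√u − r⁴ sin²2θ/(4u^{3/2}),  u = L² − r² sin²θ = 0.214987 m².
Substituting r = 0.0962 m, L = 0.4717 m, θ = 115.7°: d²x/dθ² = +0.054039 m.
a = ω²·d²x/dθ² = (15.71)²·(+0.054039) = +13.334 m/s²;  |a| = 13.334 m/s².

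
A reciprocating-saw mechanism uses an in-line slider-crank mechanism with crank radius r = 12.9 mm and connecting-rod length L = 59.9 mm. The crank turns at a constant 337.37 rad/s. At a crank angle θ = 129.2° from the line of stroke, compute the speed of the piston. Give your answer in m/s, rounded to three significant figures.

ω = 337.4 rad/s
For an in-line slider-crank, x = r cosθ + √(L² − r² sin²θ), so v = −rω sinθ·[1 + r cosθ/√(L² − r² sin²θ)].
With r = 0.0129 m, L = 0.0599 m, θ = 129.2°: √(L² − r² sin²θ) = 0.05906 m.
v = −0.0129·337.4·0.77494·[1 + 0.0129·-0.63203/0.05906] = -2.907 m/s.
|v| = 2.907 m/s.

2.91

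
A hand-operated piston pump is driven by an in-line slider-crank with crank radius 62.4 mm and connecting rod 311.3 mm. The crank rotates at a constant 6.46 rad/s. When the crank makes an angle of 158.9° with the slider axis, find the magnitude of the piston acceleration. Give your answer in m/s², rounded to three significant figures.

2.04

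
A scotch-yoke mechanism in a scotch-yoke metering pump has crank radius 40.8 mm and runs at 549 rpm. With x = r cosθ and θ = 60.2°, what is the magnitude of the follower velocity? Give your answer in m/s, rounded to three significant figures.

ω = 57.49 rad/s (from 549 rpm).
x = r cosθ ⇒ ẋ = −rω sinθ.
|v| = rω|sinθ| = 0.0408·57.49·|sin 60.2°| = 2.0355 m/s.

2.04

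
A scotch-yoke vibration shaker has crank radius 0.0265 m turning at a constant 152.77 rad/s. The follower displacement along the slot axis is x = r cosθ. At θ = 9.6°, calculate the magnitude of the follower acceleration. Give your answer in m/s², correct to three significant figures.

610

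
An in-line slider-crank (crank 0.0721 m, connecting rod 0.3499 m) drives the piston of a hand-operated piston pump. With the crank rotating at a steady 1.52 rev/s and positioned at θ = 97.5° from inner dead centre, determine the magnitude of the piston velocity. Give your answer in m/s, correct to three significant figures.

ω = 2π·1.52 = 9.55 rad/s
For an in-line slider-crank, x = r cosθ + √(L² − r² sin²θ), so v = −rω sinθ·[1 + r cosθ/√(L² − r² sin²θ)].
With r = 0.0721 m, L = 0.3499 m, θ = 97.5°: √(L² − r² sin²θ) = 0.34252 m.
v = −0.0721·9.55·0.99144·[1 + 0.0721·-0.13053/0.34252] = -0.66394 m/s.
|v| = 0.66394 m/s.

0.664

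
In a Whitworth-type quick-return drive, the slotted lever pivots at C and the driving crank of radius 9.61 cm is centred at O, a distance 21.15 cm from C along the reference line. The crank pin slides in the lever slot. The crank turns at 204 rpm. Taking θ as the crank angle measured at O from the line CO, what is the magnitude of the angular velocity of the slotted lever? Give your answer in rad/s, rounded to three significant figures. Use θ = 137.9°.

5.25

ω = 21.36 rad/s (from 204 rpm).
Crank pin A relative to C: A = (d + r cosθ, r sinθ); lever angle φ = atan2(r sinθ, d + r cosθ).
Differentiating tanφ: φ̇ = rω(d cosθ + r)/(d² + r² + 2dr cosθ).
d² + r² + 2dr cosθ = |CA|² = 0.0238059 m²;  d cosθ + r = -0.060828 m.
|ω_lever| = |0.0961·21.36·-0.060828| / 0.0238059 = 5.2457 rad/s.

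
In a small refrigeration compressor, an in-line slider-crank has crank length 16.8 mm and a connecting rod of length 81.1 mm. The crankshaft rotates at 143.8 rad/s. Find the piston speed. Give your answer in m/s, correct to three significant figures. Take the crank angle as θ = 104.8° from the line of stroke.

2.21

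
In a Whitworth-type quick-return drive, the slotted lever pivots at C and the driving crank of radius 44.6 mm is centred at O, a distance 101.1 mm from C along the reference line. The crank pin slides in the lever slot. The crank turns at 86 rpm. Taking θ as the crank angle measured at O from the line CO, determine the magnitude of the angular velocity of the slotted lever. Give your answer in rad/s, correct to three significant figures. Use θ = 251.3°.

0.525

ω = 9.006 rad/s (from 86 rpm).
Crank pin A relative to C: A = (d + r cosθ, r sinθ); lever angle φ = atan2(r sinθ, d + r cosθ).
Differentiating tanφ: φ̇ = rω(d cosθ + r)/(d² + r² + 2dr cosθ).
d² + r² + 2dr cosθ = |CA|² = 0.00931904 m²;  d cosθ + r = +0.012186 m.
|ω_lever| = |0.0446·9.006·+0.012186| / 0.00931904 = 0.52523 rad/s.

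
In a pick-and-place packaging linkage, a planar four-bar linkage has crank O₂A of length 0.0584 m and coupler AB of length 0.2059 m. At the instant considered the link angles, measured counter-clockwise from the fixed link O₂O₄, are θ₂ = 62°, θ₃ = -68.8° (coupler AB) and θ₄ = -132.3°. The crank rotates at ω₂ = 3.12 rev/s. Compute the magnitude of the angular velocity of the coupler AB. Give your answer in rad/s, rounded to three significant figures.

1.53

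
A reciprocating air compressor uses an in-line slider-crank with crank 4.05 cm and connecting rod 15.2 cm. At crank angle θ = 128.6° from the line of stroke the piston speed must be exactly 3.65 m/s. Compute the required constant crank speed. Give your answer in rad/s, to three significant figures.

For an in-line slider-crank, |v_piston| = rω|sinθ|·[1 + r cosθ/√(L² − r² sin²θ)].
With r = 0.0405 m, L = 0.152 m, θ = 128.6°: the bracketed kinematic factor |dx/dθ| = 0.026272 m.
ω = v/|dx/dθ| = 3.65/0.026272 = 138.93 rad/s.

139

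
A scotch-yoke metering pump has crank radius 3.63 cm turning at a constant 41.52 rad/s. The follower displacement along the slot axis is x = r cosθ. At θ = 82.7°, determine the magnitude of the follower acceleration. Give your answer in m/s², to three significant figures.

7.95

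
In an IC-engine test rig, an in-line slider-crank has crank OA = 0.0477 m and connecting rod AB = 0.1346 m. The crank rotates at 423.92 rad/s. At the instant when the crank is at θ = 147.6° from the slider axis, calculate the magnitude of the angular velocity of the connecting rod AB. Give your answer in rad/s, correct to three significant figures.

ω = 423.9 rad/s
The rod makes angle φ with the slider axis where L sinφ = r sinθ; differentiating, L cosφ·φ̇ = r ω cosθ.
L cosφ = √(L² − r² sin²θ) = 0.13215 m.
|ω_rod| = r ω |cosθ| / √(L² − r² sin²θ) = 0.0477·423.9·0.84433/0.13215 = 129.19 rad/s.

129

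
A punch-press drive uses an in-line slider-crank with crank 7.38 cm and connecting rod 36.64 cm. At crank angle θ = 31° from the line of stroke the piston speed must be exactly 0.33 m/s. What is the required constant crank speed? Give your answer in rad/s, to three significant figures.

For an in-line slider-crank, |v_piston| = rω|sinθ|·[1 + r cosθ/√(L² − r² sin²θ)].
With r = 0.0738 m, L = 0.3664 m, θ = 31°: the bracketed kinematic factor |dx/dθ| = 0.044608 m.
ω = v/|dx/dθ| = 0.33/0.044608 = 7.3978 rad/s.

7.40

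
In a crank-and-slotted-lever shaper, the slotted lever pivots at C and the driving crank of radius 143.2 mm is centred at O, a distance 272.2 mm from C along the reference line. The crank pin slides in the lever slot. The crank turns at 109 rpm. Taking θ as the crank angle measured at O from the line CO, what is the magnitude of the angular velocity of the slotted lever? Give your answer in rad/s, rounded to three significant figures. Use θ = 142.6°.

3.65

ω = 11.41 rad/s (from 109 rpm).
Crank pin A relative to C: A = (d + r cosθ, r sinθ); lever angle φ = atan2(r sinθ, d + r cosθ).
Differentiating tanφ: φ̇ = rω(d cosθ + r)/(d² + r² + 2dr cosθ).
d² + r² + 2dr cosθ = |CA|² = 0.032668 m²;  d cosθ + r = -0.07304 m.
|ω_lever| = |0.1432·11.41·-0.07304| / 0.032668 = 3.6545 rad/s.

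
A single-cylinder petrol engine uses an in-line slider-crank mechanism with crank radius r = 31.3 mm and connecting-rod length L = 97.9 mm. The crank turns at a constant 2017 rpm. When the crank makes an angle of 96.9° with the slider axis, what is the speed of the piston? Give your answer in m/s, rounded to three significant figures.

ω = 2π·2017/60 = 211.2 rad/s
For an in-line slider-crank, x = r cosθ + √(L² − r² sin²θ), so v = −rω sinθ·[1 + r cosθ/√(L² − r² sin²θ)].
With r = 0.0313 m, L = 0.0979 m, θ = 96.9°: √(L² − r² sin²θ) = 0.092838 m.
v = −0.0313·211.2·0.99276·[1 + 0.0313·-0.12014/0.092838] = -6.2975 m/s.
|v| = 6.2975 m/s.

6.30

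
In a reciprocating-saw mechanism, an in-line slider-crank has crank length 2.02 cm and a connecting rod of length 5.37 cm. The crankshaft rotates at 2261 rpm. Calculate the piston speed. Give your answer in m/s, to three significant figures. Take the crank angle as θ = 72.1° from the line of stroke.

5.11

ω = 2π·2261/60 = 236.8 rad/s
For an in-line slider-crank, x = r cosθ + √(L² − r² sin²θ), so v = −rω sinθ·[1 + r cosθ/√(L² − r² sin²θ)].
With r = 0.0202 m, L = 0.0537 m, θ = 72.1°: √(L² − r² sin²θ) = 0.050142 m.
v = −0.0202·236.8·0.95159·[1 + 0.0202·0.30736/0.050142] = -5.1148 m/s.
|v| = 5.1148 m/s.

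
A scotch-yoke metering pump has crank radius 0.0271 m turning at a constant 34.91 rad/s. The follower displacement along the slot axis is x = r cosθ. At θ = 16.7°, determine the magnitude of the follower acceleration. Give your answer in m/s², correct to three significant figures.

ω = 34.91 rad/s
x = r cosθ ⇒ ẍ = −rω² cosθ (ω constant).
|a| = rω²|cosθ| = 0.0271·(34.91)²·|cos 16.7°| = 31.634 m/s².

31.6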